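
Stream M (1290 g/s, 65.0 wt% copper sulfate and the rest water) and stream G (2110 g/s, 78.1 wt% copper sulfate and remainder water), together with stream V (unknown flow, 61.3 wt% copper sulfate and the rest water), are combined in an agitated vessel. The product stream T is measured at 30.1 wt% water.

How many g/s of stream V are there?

Let V be the unknown flow. Total out = 3400 + V.
water balance: 913.59 + 0.387·V = 0.301·(3400 + V)
(0.387 − 0.301)·V = 0.301×3400 − 913.59 = 109.81
V = 109.81 / 0.086 = 1276.9 g/s

1277 g/s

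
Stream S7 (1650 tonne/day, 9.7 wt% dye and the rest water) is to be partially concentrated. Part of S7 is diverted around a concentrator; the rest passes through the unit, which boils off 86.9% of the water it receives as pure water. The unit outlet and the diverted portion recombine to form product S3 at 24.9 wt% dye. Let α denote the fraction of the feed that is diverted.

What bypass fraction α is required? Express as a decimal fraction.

0.222

All 1650×0.097 = 160.05 tonne/day of dye reaches S3, so S3 = 160.05/0.249 = 642.77 tonne/day and vapour = 1007.2 tonne/day.
The evaporator receives (1−α)·1650 of feed at 0.903 water and removes 0.869 of that water:
0.869×0.903×(1−α)×1650 = 1007.2
(1−α) = 1007.2/1294.8 = 0.7779;  α = 0.2221.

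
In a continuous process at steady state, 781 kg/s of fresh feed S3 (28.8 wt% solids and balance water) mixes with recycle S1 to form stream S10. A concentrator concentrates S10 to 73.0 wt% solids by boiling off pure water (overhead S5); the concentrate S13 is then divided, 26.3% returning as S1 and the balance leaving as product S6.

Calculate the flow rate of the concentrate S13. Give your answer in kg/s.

418.1 kg/s

Overall solids balance (none leaves overhead): solids in fresh feed = solids in product, i.e. 781×0.288 = (1−0.263)·S13·0.730.
S13 = 224.93/(0.730×0.737) = 418.07 kg/s.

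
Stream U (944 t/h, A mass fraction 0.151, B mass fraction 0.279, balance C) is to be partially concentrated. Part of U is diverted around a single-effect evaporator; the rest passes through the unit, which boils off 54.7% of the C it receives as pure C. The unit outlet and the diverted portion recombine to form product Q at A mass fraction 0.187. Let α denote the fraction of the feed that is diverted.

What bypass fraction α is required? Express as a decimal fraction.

0.383

All 944×0.151 = 142.54 t/h of A reaches Q, so Q = 142.54/0.187 = 762.27 t/h and vapour = 181.73 t/h.
The evaporator receives (1−α)·944 of feed at 0.570 C and removes 0.547 of that C:
0.547×0.570×(1−α)×944 = 181.73
(1−α) = 181.73/294.33 = 0.6174;  α = 0.3826.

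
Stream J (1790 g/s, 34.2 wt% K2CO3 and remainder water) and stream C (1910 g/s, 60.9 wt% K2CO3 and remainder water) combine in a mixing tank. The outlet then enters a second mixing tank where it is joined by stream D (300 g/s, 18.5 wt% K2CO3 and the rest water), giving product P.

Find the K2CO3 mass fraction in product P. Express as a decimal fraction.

Overall, product flow = 4000 g/s.
K2CO3 in = 1790×0.342 + 1910×0.609 + 300×0.185 = 1830.9 g/s.
K2CO3 fraction in P = 0.458.

0.458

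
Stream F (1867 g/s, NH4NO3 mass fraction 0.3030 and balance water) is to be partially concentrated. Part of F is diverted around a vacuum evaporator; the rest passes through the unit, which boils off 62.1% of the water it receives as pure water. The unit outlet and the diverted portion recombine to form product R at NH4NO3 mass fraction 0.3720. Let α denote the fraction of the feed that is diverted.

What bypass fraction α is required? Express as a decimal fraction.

0.571

All 1867×0.303 = 565.7 g/s of NH4NO3 reaches R, so R = 565.7/0.372 = 1520.7 g/s and vapour = 346.3 g/s.
The evaporator receives (1−α)·1867 of feed at 0.697 water and removes 0.621 of that water:
0.621×0.697×(1−α)×1867 = 346.3
(1−α) = 346.3/808.11 = 0.4285;  α = 0.5715.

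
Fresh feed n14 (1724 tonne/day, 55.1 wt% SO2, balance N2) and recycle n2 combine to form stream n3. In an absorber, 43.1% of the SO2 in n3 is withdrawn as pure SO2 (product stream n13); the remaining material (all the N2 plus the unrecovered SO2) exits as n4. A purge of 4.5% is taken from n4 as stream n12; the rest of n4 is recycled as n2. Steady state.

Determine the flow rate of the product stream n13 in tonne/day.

SO2 in n3: m_A = 1724×0.551 + (1−0.045)·(1−0.431)·m_A, so m_A = 949.92/0.4566 = 2080.4 tonne/day.
Product n13 = 0.431×2080.4 = 896.66 tonne/day.

896.7 tonne/day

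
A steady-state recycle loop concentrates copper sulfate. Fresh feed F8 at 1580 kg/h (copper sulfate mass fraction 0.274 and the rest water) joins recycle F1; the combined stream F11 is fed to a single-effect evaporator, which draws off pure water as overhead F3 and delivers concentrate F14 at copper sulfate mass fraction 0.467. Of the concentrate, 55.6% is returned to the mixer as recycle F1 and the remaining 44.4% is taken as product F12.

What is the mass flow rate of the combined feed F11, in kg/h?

2741 kg/h

Overall copper sulfate balance (none leaves overhead): copper sulfate in fresh feed = copper sulfate in product, i.e. 1580×0.274 = (1−0.556)·F14·0.467.
F14 = 432.92/(0.467×0.444) = 2087.9 kg/h.
Recycle F1 = 0.556×2087.9 = 1160.9 kg/h.
Combined feed F11 = 1580 + 1160.9 = 2740.9 kg/h.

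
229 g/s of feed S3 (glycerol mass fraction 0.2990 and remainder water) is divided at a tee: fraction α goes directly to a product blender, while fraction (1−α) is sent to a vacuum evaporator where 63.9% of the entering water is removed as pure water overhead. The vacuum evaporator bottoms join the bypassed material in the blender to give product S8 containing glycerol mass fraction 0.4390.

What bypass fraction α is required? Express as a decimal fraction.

All 229×0.299 = 68.471 g/s of glycerol reaches S8, so S8 = 68.471/0.439 = 155.97 g/s and vapour = 73.03 g/s.
The evaporator receives (1−α)·229 of feed at 0.701 water and removes 0.639 of that water:
0.639×0.701×(1−α)×229 = 73.03
(1−α) = 73.03/102.58 = 0.7119;  α = 0.2881.

0.288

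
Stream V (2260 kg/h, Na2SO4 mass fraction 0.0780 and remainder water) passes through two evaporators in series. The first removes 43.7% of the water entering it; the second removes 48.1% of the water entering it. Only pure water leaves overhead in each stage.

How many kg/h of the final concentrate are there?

785.1 kg/h

water in feed = 2260×0.922 = 2083.7 kg/h.
After stage 1: water left = (1−0.437)×2083.7 = 1173.1; stream total = 1349.4 kg/h.
After stage 2: water left = (1−0.481)×1173.1 = 608.86; final concentrate = 785.14 kg/h.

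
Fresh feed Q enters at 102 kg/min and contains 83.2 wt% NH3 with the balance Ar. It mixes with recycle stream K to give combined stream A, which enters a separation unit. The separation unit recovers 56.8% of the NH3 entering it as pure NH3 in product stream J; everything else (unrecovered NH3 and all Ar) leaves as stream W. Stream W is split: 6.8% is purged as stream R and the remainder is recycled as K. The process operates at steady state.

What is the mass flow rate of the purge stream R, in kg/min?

Ar enters only via Q and leaves only via the purge: 102×0.168 = 0.068×(Ar in W), and the separation unit passes all Ar, so Ar in A = Ar in W = 252 kg/min.
NH3 in A: m_A = 102×0.832 + (1−0.068)·(1−0.568)·m_A, so m_A = 84.864/0.5974 = 142.06 kg/min.
W = (1−0.568)×142.06 + 252 = 313.37 kg/min.
Purge R = 0.068×313.37 = 21.309 kg/min.

21.31 kg/min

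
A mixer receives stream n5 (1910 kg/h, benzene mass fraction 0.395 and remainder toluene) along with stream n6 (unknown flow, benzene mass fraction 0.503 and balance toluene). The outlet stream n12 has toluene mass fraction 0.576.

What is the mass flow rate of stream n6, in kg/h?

Let n6 be the unknown flow. Total out = 1910 + n6.
toluene balance: 1155.5 + 0.497·n6 = 0.576·(1910 + n6)
(0.497 − 0.576)·n6 = 0.576×1910 − 1155.5 = -55.39
n6 = -55.39 / -0.079 = 701.14 kg/h

701.1 kg/h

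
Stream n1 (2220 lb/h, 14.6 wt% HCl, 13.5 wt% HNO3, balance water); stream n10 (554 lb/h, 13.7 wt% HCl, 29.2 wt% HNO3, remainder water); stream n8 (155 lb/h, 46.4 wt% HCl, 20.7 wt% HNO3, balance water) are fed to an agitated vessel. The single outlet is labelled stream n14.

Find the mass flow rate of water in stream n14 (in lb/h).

1964 lb/h

water out = water in = 2220×0.719 + 554×0.571 + 155×0.329 = 1963.5 lb/h.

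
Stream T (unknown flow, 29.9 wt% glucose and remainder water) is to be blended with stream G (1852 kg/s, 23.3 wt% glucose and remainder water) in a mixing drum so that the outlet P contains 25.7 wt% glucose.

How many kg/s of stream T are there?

Let T be the unknown flow. Total out = 1852 + T.
glucose balance: 431.52 + 0.299·T = 0.257·(1852 + T)
(0.299 − 0.257)·T = 0.257×1852 − 431.52 = 44.448
T = 44.448 / 0.042 = 1058.3 kg/s

1058 kg/s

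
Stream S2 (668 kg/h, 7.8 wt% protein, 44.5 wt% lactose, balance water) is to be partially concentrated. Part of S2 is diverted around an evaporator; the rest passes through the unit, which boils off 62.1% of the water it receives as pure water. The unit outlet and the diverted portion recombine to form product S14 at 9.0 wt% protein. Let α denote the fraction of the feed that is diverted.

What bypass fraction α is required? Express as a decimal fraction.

All 668×0.078 = 52.104 kg/h of protein reaches S14, so S14 = 52.104/0.090 = 578.93 kg/h and vapour = 89.067 kg/h.
The evaporator receives (1−α)·668 of feed at 0.477 water and removes 0.621 of that water:
0.621×0.477×(1−α)×668 = 89.067
(1−α) = 89.067/197.87 = 0.4501;  α = 0.5499.

0.550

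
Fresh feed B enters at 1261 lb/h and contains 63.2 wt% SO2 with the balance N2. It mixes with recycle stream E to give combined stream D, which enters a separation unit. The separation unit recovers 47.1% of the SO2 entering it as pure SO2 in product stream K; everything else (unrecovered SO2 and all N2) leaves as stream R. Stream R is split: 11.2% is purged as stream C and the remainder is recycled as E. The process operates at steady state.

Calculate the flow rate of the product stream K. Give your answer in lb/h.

707.9 lb/h

SO2 in D: m_A = 1261×0.632 + (1−0.112)·(1−0.471)·m_A, so m_A = 796.95/0.5302 = 1503 lb/h.
Product K = 0.471×1503 = 707.9 lb/h.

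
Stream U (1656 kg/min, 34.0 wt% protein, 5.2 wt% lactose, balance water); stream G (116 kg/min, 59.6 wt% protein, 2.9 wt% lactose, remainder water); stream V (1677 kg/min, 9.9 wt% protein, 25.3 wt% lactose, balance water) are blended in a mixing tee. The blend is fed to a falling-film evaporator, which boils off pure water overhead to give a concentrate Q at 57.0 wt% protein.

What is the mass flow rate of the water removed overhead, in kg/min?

2049 kg/min

protein entering = 1656×0.340 + 116×0.596 + 1677×0.099 = 798.2 kg/min.
All protein reports to Q, so Q = 798.2/0.570 = 1400.3 kg/min.
Total feed = 3449 kg/min; overhead = 3449 − 1400.3 = 2048.7 kg/min.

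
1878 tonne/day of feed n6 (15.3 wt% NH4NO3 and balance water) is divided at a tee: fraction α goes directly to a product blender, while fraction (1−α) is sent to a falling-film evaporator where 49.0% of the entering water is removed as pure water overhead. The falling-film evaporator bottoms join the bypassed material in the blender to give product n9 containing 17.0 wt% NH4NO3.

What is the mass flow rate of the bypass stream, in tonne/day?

All 1878×0.153 = 287.33 tonne/day of NH4NO3 reaches n9, so n9 = 287.33/0.170 = 1690.2 tonne/day and vapour = 187.8 tonne/day.
The evaporator receives (1−α)·1878 of feed at 0.847 water and removes 0.490 of that water:
0.490×0.847×(1−α)×1878 = 187.8
(1−α) = 187.8/779.43 = 0.2409;  α = 0.7591.
Bypass flow = 0.7591×1878 = 1425.5 tonne/day.

1426 tonne/day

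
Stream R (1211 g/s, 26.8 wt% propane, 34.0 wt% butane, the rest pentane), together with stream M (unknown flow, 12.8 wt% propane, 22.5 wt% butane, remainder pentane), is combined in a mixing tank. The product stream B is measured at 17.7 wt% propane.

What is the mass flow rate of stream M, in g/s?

2249 g/s

Let M be the unknown flow. Total out = 1211 + M.
propane balance: 324.55 + 0.128·M = 0.177·(1211 + M)
(0.128 − 0.177)·M = 0.177×1211 − 324.55 = -110.2
M = -110.2 / -0.049 = 2249 g/s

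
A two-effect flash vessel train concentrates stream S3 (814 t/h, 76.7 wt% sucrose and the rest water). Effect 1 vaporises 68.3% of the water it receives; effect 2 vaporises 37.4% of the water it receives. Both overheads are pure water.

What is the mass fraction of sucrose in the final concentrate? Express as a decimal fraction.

water in feed = 814×0.233 = 189.66 t/h.
After stage 1: water left = (1−0.683)×189.66 = 60.123; stream total = 684.46 t/h.
After stage 2: water left = (1−0.374)×60.123 = 37.637; final concentrate = 661.97 t/h.
sucrose fraction = 624.34/661.97 = 0.943.

0.943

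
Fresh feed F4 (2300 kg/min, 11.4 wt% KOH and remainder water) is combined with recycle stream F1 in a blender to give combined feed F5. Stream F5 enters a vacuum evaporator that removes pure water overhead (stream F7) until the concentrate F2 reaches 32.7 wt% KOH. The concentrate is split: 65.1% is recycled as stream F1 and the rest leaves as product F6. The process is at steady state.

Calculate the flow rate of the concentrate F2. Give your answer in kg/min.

2298 kg/min

Overall KOH balance (none leaves overhead): KOH in fresh feed = KOH in product, i.e. 2300×0.114 = (1−0.651)·F2·0.327.
F2 = 262.2/(0.327×0.349) = 2297.5 kg/min.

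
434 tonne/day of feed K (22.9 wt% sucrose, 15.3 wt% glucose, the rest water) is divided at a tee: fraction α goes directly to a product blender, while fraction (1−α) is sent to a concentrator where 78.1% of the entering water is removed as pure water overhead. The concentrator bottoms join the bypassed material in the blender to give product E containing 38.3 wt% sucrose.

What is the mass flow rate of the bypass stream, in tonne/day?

All 434×0.229 = 99.386 tonne/day of sucrose reaches E, so E = 99.386/0.383 = 259.49 tonne/day and vapour = 174.51 tonne/day.
The evaporator receives (1−α)·434 of feed at 0.618 water and removes 0.781 of that water:
0.781×0.618×(1−α)×434 = 174.51
(1−α) = 174.51/209.47 = 0.8331;  α = 0.1669.
Bypass flow = 0.1669×434 = 72.447 tonne/day.

72.45 tonne/day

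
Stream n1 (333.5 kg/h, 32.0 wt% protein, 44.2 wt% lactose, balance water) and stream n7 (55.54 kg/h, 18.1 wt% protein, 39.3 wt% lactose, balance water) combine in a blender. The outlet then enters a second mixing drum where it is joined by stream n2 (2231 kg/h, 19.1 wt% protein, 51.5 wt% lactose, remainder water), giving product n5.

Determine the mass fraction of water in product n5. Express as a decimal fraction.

0.290

Overall, product flow = 2620 kg/h.
water in = 333.5×0.238 + 55.54×0.426 + 2231×0.294 = 758.95 kg/h.
water fraction in n5 = 0.290.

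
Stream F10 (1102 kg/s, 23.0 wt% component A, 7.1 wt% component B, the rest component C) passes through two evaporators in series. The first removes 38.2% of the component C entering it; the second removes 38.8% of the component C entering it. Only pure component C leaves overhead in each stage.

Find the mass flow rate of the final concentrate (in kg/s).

component C in feed = 1102×0.699 = 770.3 kg/s.
After stage 1: component C left = (1−0.382)×770.3 = 476.04; stream total = 807.75 kg/s.
After stage 2: component C left = (1−0.388)×476.04 = 291.34; final concentrate = 623.04 kg/s.

623 kg/s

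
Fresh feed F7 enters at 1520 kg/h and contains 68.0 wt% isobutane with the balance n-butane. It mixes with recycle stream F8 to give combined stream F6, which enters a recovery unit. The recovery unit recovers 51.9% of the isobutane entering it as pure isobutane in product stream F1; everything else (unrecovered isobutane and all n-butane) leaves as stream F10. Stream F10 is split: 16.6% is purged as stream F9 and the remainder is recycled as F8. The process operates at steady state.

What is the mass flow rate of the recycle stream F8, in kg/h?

n-butane enters only via F7 and leaves only via the purge: 1520×0.320 = 0.166×(n-butane in F10), and the recovery unit passes all n-butane, so n-butane in F6 = n-butane in F10 = 2930.1 kg/h.
isobutane in F6: m_A = 1520×0.680 + (1−0.166)·(1−0.519)·m_A, so m_A = 1033.6/0.5988 = 1726 kg/h.
F10 = (1−0.519)×1726 + 2930.1 = 3760.3 kg/h.
Recycle F8 = (1−0.166)×3760.3 = 3136.1 kg/h.

3136 kg/h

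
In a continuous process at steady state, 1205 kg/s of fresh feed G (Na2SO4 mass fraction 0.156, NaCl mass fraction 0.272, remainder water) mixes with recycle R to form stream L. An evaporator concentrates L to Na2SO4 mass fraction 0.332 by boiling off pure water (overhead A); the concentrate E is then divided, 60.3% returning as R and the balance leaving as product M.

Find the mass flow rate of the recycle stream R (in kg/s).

Overall Na2SO4 balance (none leaves overhead): Na2SO4 in fresh feed = Na2SO4 in product, i.e. 1205×0.156 = (1−0.603)·E·0.332.
E = 187.98/(0.332×0.397) = 1426.2 kg/s.
Recycle R = 0.603×1426.2 = 860 kg/s.

860 kg/s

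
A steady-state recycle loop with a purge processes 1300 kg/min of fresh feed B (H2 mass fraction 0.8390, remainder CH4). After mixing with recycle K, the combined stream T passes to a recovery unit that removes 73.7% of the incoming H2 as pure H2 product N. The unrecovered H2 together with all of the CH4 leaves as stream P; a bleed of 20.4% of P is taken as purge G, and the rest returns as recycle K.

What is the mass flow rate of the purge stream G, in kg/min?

283.3 kg/min

CH4 enters only via B and leaves only via the purge: 1300×0.161 = 0.204×(CH4 in P), and the recovery unit passes all CH4, so CH4 in T = CH4 in P = 1026 kg/min.
H2 in T: m_A = 1300×0.839 + (1−0.204)·(1−0.737)·m_A, so m_A = 1090.7/0.7907 = 1379.5 kg/min.
P = (1−0.737)×1379.5 + 1026 = 1388.8 kg/min.
Purge G = 0.204×1388.8 = 283.31 kg/min.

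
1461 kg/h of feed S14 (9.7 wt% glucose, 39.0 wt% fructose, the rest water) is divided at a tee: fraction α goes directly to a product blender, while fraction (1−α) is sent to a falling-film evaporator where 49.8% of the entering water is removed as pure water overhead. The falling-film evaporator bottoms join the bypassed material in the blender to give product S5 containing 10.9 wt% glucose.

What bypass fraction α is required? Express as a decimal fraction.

0.569

All 1461×0.097 = 141.72 kg/h of glucose reaches S5, so S5 = 141.72/0.109 = 1300.2 kg/h and vapour = 160.84 kg/h.
The evaporator receives (1−α)·1461 of feed at 0.513 water and removes 0.498 of that water:
0.498×0.513×(1−α)×1461 = 160.84
(1−α) = 160.84/373.25 = 0.4309;  α = 0.5691.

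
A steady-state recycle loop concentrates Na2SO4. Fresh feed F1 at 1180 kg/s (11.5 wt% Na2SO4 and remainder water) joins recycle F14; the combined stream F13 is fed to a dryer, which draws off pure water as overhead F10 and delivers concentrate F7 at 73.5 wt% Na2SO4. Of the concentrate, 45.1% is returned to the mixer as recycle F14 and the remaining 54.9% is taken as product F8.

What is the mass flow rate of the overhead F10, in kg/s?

995.4 kg/s

Overall Na2SO4 balance (none leaves overhead): Na2SO4 in fresh feed = Na2SO4 in product, i.e. 1180×0.115 = (1−0.451)·F7·0.735.
F7 = 135.7/(0.735×0.549) = 336.29 kg/s.
Recycle F14 = 0.451×336.29 = 151.67 kg/s.
Combined feed F13 = 1180 + 151.67 = 1331.7 kg/s.
Overhead F10 = F13 − F7 = 1331.7 − 336.29 = 995.37 kg/s.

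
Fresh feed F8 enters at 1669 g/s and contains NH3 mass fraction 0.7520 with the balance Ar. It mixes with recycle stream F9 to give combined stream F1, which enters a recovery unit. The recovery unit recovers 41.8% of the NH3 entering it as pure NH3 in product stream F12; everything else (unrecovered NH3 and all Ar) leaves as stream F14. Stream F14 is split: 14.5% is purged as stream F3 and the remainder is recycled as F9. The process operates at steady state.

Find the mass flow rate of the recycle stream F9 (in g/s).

3684 g/s

Ar enters only via F8 and leaves only via the purge: 1669×0.248 = 0.145×(Ar in F14), and the recovery unit passes all Ar, so Ar in F1 = Ar in F14 = 2854.6 g/s.
NH3 in F1: m_A = 1669×0.752 + (1−0.145)·(1−0.418)·m_A, so m_A = 1255.1/0.5024 = 2498.2 g/s.
F14 = (1−0.418)×2498.2 + 2854.6 = 4308.5 g/s.
Recycle F9 = (1−0.145)×4308.5 = 3683.8 g/s.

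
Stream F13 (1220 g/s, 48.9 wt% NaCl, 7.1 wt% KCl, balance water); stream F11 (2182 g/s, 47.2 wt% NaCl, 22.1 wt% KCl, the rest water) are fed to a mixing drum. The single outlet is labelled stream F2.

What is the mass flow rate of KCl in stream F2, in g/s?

KCl out = KCl in = 1220×0.071 + 2182×0.221 = 568.84 g/s.

568.8 g/s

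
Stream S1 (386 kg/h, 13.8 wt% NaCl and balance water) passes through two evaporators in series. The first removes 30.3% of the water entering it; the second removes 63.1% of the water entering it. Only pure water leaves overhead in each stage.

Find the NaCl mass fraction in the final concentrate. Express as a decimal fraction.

water in feed = 386×0.862 = 332.73 kg/h.
After stage 1: water left = (1−0.303)×332.73 = 231.91; stream total = 285.18 kg/h.
After stage 2: water left = (1−0.631)×231.91 = 85.576; final concentrate = 138.84 kg/h.
NaCl fraction = 53.268/138.84 = 0.3837.

0.3837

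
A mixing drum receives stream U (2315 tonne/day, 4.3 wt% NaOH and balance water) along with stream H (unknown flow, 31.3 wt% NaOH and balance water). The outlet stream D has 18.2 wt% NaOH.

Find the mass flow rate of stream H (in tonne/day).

2456 tonne/day

Let H be the unknown flow. Total out = 2315 + H.
NaOH balance: 99.545 + 0.313·H = 0.182·(2315 + H)
(0.313 − 0.182)·H = 0.182×2315 − 99.545 = 321.78
H = 321.78 / 0.131 = 2456.4 tonne/day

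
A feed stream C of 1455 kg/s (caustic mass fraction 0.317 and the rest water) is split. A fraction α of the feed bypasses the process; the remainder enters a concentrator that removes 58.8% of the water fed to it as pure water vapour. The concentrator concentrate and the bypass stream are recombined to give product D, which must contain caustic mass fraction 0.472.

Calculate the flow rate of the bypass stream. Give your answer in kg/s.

265.3 kg/s

All 1455×0.317 = 461.24 kg/s of caustic reaches D, so D = 461.24/0.472 = 977.19 kg/s and vapour = 477.81 kg/s.
The evaporator receives (1−α)·1455 of feed at 0.683 water and removes 0.588 of that water:
0.588×0.683×(1−α)×1455 = 477.81
(1−α) = 477.81/584.33 = 0.8177;  α = 0.1823.
Bypass flow = 0.1823×1455 = 265.25 kg/s.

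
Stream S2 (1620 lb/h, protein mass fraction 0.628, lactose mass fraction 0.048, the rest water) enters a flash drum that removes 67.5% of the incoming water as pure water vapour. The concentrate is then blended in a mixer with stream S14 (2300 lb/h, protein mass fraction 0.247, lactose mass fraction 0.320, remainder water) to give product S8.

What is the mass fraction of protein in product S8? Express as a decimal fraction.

Vapour removed = 0.675×0.324×1620 = 354.29 lb/h; concentrate = 1265.7 lb/h.
protein reaching the mixer = 1017.4 (from concentrate) + 2300×0.247 = 1585.5 lb/h.
Product flow = 1265.7 + 2300 = 3565.7 lb/h; protein fraction = 0.445.

0.445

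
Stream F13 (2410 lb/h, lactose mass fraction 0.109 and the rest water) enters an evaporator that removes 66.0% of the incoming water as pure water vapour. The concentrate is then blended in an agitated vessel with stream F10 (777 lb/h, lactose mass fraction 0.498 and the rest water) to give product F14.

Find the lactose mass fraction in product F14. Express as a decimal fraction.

Vapour removed = 0.660×0.891×2410 = 1417.2 lb/h; concentrate = 992.78 lb/h.
lactose reaching the mixer = 262.69 (from concentrate) + 777×0.498 = 649.64 lb/h.
Product flow = 992.78 + 777 = 1769.8 lb/h; lactose fraction = 0.367.

0.367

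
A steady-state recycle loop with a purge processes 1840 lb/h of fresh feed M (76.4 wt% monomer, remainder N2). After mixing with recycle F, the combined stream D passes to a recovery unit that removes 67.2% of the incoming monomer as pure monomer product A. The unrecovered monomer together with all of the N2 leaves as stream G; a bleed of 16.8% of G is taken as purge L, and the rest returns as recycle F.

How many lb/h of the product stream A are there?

1299 lb/h

monomer in D: m_A = 1840×0.764 + (1−0.168)·(1−0.672)·m_A, so m_A = 1405.8/0.7271 = 1933.4 lb/h.
Product A = 0.672×1933.4 = 1299.2 lb/h.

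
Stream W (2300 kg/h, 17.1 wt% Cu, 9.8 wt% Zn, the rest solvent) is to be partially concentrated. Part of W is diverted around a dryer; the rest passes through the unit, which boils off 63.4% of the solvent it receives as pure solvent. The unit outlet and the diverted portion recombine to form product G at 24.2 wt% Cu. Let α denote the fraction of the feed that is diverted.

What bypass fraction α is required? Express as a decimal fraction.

0.367

All 2300×0.171 = 393.3 kg/h of Cu reaches G, so G = 393.3/0.242 = 1625.2 kg/h and vapour = 674.79 kg/h.
The evaporator receives (1−α)·2300 of feed at 0.731 solvent and removes 0.634 of that solvent:
0.634×0.731×(1−α)×2300 = 674.79
(1−α) = 674.79/1065.9 = 0.6330;  α = 0.3670.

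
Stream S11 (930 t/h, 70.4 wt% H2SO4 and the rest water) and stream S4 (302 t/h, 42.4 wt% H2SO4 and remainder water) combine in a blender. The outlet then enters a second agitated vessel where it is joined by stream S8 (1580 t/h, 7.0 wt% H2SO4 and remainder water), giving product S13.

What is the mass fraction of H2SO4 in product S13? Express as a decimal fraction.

0.3177

Overall, product flow = 2812 t/h.
H2SO4 in = 930×0.704 + 302×0.424 + 1580×0.070 = 893.37 t/h.
H2SO4 fraction in S13 = 0.3177.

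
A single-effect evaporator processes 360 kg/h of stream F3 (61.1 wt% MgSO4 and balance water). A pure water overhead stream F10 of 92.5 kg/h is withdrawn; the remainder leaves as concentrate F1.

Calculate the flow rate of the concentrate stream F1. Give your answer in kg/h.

Concentrate = 360 − 92.5 = 267.5 kg/h.

267.5 kg/h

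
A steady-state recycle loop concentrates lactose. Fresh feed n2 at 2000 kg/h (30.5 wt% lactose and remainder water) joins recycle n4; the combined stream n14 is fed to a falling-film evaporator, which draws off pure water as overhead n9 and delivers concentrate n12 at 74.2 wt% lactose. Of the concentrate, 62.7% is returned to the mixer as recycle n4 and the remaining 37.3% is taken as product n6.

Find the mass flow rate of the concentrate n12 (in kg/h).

Overall lactose balance (none leaves overhead): lactose in fresh feed = lactose in product, i.e. 2000×0.305 = (1−0.627)·n12·0.742.
n12 = 610/(0.742×0.373) = 2204 kg/h.

2204 kg/h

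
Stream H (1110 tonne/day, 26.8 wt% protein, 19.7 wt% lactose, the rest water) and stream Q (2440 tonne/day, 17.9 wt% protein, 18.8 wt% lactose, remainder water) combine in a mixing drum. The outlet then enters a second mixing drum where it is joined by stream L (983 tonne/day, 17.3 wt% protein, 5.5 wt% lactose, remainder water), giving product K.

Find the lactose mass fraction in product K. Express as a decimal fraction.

Overall, product flow = 4533 tonne/day.
lactose in = 1110×0.197 + 2440×0.188 + 983×0.055 = 731.46 tonne/day.
lactose fraction in K = 0.161.

0.161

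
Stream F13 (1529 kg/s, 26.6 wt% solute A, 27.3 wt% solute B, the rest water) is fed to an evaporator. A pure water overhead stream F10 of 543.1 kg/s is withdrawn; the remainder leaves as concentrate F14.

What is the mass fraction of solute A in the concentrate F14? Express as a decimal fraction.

solute A is not removed: 1529×0.266 = 406.71 kg/s of solute A enters F14.
Concentrate = 1529 − 543.1 = 985.9 kg/s.
Mass fraction = 406.71/985.9 = 0.413.

0.413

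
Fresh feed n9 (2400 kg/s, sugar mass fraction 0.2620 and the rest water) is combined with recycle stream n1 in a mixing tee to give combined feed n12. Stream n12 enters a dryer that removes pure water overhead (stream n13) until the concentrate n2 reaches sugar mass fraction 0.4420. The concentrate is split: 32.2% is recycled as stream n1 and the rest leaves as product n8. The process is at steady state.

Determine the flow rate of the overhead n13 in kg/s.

977.4 kg/s

Overall sugar balance (none leaves overhead): sugar in fresh feed = sugar in product, i.e. 2400×0.262 = (1−0.322)·n2·0.442.
n2 = 628.8/(0.442×0.678) = 2098.3 kg/s.
Recycle n1 = 0.322×2098.3 = 675.64 kg/s.
Combined feed n12 = 2400 + 675.64 = 3075.6 kg/s.
Overhead n13 = n12 − n2 = 3075.6 − 2098.3 = 977.38 kg/s.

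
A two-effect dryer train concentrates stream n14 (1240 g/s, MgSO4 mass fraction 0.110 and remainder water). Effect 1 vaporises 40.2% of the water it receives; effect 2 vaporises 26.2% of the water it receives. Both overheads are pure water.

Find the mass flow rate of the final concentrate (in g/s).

water in feed = 1240×0.890 = 1103.6 g/s.
After stage 1: water left = (1−0.402)×1103.6 = 659.95; stream total = 796.35 g/s.
After stage 2: water left = (1−0.262)×659.95 = 487.05; final concentrate = 623.45 g/s.

623.4 g/s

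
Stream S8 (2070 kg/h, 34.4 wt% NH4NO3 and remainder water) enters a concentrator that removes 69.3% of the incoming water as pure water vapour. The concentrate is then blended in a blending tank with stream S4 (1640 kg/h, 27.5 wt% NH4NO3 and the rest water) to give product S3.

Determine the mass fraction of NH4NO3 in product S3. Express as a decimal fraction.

Vapour removed = 0.693×0.656×2070 = 941.04 kg/h; concentrate = 1129 kg/h.
NH4NO3 reaching the mixer = 712.08 (from concentrate) + 1640×0.275 = 1163.1 kg/h.
Product flow = 1129 + 1640 = 2769 kg/h; NH4NO3 fraction = 0.420.

0.420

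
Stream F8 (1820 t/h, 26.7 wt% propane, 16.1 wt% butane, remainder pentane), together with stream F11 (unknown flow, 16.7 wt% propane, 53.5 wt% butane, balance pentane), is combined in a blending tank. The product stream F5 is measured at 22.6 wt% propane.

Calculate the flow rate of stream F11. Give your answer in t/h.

Let F11 be the unknown flow. Total out = 1820 + F11.
propane balance: 485.94 + 0.167·F11 = 0.226·(1820 + F11)
(0.167 − 0.226)·F11 = 0.226×1820 − 485.94 = -74.62
F11 = -74.62 / -0.059 = 1264.7 t/h

1265 t/h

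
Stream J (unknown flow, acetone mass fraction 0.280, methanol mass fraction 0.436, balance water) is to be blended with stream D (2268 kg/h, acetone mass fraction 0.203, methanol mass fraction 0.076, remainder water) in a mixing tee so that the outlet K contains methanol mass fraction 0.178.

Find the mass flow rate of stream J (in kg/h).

Let J be the unknown flow. Total out = 2268 + J.
methanol balance: 172.37 + 0.436·J = 0.178·(2268 + J)
(0.436 − 0.178)·J = 0.178×2268 − 172.37 = 231.34
J = 231.34 / 0.258 = 896.65 kg/h

896.7 kg/h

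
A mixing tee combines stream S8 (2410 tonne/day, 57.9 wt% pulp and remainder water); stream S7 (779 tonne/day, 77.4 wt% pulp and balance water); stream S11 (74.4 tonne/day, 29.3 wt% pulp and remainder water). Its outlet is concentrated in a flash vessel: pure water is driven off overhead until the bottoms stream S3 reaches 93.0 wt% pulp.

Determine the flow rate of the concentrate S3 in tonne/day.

pulp entering = 2410×0.579 + 779×0.774 + 74.4×0.293 = 2020.1 tonne/day.
All pulp reports to S3, so S3 = 2020.1/0.930 = 2172.2 tonne/day.

2172 tonne/day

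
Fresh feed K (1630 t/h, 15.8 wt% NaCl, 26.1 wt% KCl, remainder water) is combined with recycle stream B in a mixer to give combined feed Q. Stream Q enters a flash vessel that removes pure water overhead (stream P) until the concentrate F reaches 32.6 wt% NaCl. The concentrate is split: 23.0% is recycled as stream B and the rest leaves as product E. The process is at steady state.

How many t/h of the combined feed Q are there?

1866 t/h

Overall NaCl balance (none leaves overhead): NaCl in fresh feed = NaCl in product, i.e. 1630×0.158 = (1−0.230)·F·0.326.
F = 257.54/(0.326×0.770) = 1026 t/h.
Recycle B = 0.230×1026 = 235.97 t/h.
Combined feed Q = 1630 + 235.97 = 1866 t/h.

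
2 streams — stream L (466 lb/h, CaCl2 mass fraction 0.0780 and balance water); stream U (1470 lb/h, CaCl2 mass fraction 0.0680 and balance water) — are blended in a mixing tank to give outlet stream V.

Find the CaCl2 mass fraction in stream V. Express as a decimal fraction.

0.0704

Total flow out = 466 + 1470 = 1936 lb/h.
CaCl2 in = 466×0.078 + 1470×0.068 = 136.31 lb/h.
CaCl2 mass fraction in V = 136.31/1936 = 0.0704.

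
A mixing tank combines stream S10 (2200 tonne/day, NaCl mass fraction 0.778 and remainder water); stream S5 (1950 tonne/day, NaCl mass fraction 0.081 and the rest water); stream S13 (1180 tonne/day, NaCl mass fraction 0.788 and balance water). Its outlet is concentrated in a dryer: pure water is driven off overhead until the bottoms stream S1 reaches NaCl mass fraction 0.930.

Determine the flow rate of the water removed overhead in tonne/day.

NaCl entering = 2200×0.778 + 1950×0.081 + 1180×0.788 = 2799.4 tonne/day.
All NaCl reports to S1, so S1 = 2799.4/0.930 = 3010.1 tonne/day.
Total feed = 5330 tonne/day; overhead = 5330 − 3010.1 = 2319.9 tonne/day.

2320 tonne/day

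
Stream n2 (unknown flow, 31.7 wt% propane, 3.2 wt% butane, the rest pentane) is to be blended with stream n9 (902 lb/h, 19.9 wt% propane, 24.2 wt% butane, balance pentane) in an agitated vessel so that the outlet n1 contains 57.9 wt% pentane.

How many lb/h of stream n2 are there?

250.6 lb/h

Let n2 be the unknown flow. Total out = 902 + n2.
pentane balance: 504.22 + 0.651·n2 = 0.579·(902 + n2)
(0.651 − 0.579)·n2 = 0.579×902 − 504.22 = 18.04
n2 = 18.04 / 0.072 = 250.56 lb/h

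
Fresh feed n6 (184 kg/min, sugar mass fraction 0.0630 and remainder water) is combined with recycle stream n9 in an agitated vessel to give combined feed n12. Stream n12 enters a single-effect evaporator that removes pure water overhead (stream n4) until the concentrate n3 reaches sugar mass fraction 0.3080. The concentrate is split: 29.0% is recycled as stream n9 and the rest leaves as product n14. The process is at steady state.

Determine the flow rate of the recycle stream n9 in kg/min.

Overall sugar balance (none leaves overhead): sugar in fresh feed = sugar in product, i.e. 184×0.063 = (1−0.290)·n3·0.308.
n3 = 11.592/(0.308×0.710) = 53.009 kg/min.
Recycle n9 = 0.290×53.009 = 15.373 kg/min.

15.37 kg/min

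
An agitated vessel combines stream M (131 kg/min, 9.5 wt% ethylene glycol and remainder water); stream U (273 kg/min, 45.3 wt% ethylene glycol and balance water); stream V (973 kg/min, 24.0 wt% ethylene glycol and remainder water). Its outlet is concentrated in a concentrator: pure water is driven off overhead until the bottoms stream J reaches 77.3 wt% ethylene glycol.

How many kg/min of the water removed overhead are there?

898.8 kg/min

ethylene glycol entering = 131×0.095 + 273×0.453 + 973×0.240 = 369.63 kg/min.
All ethylene glycol reports to J, so J = 369.63/0.773 = 478.18 kg/min.
Total feed = 1377 kg/min; overhead = 1377 − 478.18 = 898.82 kg/min.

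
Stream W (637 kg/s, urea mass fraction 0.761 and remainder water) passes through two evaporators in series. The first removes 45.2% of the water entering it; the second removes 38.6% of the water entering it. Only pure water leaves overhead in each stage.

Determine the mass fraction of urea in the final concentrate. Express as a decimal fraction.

0.904

water in feed = 637×0.239 = 152.24 kg/s.
After stage 1: water left = (1−0.452)×152.24 = 83.429; stream total = 568.19 kg/s.
After stage 2: water left = (1−0.386)×83.429 = 51.226; final concentrate = 535.98 kg/s.
urea fraction = 484.76/535.98 = 0.904.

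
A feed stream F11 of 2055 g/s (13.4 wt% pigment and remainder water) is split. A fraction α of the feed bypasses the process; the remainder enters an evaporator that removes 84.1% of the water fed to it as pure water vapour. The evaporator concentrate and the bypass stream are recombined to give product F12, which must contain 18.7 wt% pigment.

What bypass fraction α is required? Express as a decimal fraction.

0.611

All 2055×0.134 = 275.37 g/s of pigment reaches F12, so F12 = 275.37/0.187 = 1472.6 g/s and vapour = 582.43 g/s.
The evaporator receives (1−α)·2055 of feed at 0.866 water and removes 0.841 of that water:
0.841×0.866×(1−α)×2055 = 582.43
(1−α) = 582.43/1496.7 = 0.3892;  α = 0.6108.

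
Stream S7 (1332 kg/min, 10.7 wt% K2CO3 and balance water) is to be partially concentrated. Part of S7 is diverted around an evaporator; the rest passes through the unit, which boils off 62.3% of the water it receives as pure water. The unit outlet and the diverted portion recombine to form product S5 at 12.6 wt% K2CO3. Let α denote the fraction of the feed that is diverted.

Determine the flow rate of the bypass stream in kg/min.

971 kg/min

All 1332×0.107 = 142.52 kg/min of K2CO3 reaches S5, so S5 = 142.52/0.126 = 1131.1 kg/min and vapour = 200.86 kg/min.
The evaporator receives (1−α)·1332 of feed at 0.893 water and removes 0.623 of that water:
0.623×0.893×(1−α)×1332 = 200.86
(1−α) = 200.86/741.04 = 0.2710;  α = 0.7290.
Bypass flow = 0.7290×1332 = 970.97 kg/min.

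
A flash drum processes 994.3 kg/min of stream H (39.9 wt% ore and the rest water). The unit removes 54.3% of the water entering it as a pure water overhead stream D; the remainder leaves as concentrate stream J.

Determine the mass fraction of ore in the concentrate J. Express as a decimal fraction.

ore is not removed: 994.3×0.399 = 396.73 kg/min of ore enters J.
water entering = 994.3×0.601 = 597.57 kg/min; overhead removed = 0.543×597.57 = 324.48 kg/min.
Concentrate = 994.3 − 324.48 = 669.82 kg/min.
Mass fraction = 396.73/669.82 = 0.5923.

0.5923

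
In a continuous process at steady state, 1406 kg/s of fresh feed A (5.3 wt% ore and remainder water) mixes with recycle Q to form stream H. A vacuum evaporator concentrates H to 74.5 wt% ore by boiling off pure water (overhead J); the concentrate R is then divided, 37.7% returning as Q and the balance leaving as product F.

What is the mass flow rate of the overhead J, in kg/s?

Overall ore balance (none leaves overhead): ore in fresh feed = ore in product, i.e. 1406×0.053 = (1−0.377)·R·0.745.
R = 74.518/(0.745×0.623) = 160.55 kg/s.
Recycle Q = 0.377×160.55 = 60.528 kg/s.
Combined feed H = 1406 + 60.528 = 1466.5 kg/s.
Overhead J = H − R = 1466.5 − 160.55 = 1306 kg/s.

1306 kg/s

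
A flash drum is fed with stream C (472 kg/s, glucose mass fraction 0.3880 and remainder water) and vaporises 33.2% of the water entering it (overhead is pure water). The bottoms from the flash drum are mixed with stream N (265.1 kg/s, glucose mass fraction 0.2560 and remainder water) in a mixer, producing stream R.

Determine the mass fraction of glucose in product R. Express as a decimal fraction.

Vapour removed = 0.332×0.612×472 = 95.903 kg/s; concentrate = 376.1 kg/s.
glucose reaching the mixer = 183.14 (from concentrate) + 265.1×0.256 = 251 kg/s.
Product flow = 376.1 + 265.1 = 641.2 kg/s; glucose fraction = 0.3915.

0.3915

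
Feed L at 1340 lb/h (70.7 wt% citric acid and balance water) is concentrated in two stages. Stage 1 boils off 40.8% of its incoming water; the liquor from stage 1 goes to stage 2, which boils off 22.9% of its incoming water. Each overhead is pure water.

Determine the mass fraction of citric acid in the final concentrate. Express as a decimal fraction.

water in feed = 1340×0.293 = 392.62 lb/h.
After stage 1: water left = (1−0.408)×392.62 = 232.43; stream total = 1179.8 lb/h.
After stage 2: water left = (1−0.229)×232.43 = 179.2; final concentrate = 1126.6 lb/h.
citric acid fraction = 947.38/1126.6 = 0.8409.

0.8409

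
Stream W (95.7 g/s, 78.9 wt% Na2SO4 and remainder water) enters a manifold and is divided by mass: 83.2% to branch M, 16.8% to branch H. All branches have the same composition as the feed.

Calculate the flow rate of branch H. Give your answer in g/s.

Branch H flow = 0.168×95.7 = 16.078 g/s.

16.08 g/s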